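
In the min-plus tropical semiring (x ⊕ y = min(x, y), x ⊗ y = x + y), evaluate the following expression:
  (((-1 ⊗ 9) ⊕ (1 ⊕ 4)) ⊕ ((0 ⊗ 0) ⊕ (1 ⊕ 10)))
(((-1 ⊗ 9) ⊕ (1 ⊕ 4)) ⊕ ((0 ⊗ 0) ⊕ (1 ⊕ 10))) = 0

Expand innermost to outermost. Recall ⊕ takes the minimum of its arguments and ⊗ takes their sum. Working out the expression (((-1 ⊗ 9) ⊕ (1 ⊕ 4)) ⊕ ((0 ⊗ 0) ⊕ (1 ⊕ 10))) gives 0.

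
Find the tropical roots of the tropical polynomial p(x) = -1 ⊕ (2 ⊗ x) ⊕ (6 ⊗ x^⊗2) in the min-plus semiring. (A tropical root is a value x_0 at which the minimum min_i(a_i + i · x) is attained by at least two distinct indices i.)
Roots: {-4, -3}

Each tropical root is a break point of the lower envelope of the lines y = a_i + i · x (there are 3 lines, with slopes 0, 1, ..., 2). Only the lines that attain the minimum somewhere contribute to roots; other lines are dominated. Here the surviving (envelope) indices are i = 2, i = 1, i = 0.
Intersections between consecutive envelope lines give the roots: for adjacent envelope indices i < j the intersection is x = (a_i − a_j) / (j − i). Reading off the sorted break points: {-4, -3}.
Verification: at each break x_0, at least two indices attain the minimum of min_i(a_i + i · x_0).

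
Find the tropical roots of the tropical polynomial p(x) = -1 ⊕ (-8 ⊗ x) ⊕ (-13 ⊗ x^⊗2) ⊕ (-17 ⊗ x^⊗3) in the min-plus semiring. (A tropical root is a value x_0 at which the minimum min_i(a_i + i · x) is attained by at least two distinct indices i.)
Roots: {4, 5, 7}

Each tropical root is a break point of the lower envelope of the lines y = a_i + i · x (there are 4 lines, with slopes 0, 1, ..., 3). Only the lines that attain the minimum somewhere contribute to roots; other lines are dominated. Here the surviving (envelope) indices are i = 3, i = 2, i = 1, i = 0.
Intersections between consecutive envelope lines give the roots: for adjacent envelope indices i < j the intersection is x = (a_i − a_j) / (j − i). Reading off the sorted break points: {4, 5, 7}.
Verification: at each break x_0, at least two indices attain the minimum of min_i(a_i + i · x_0).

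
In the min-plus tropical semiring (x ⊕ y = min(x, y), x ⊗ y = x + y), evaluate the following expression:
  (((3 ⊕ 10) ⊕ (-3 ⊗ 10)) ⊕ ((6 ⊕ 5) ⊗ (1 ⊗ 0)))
(((3 ⊕ 10) ⊕ (-3 ⊗ 10)) ⊕ ((6 ⊕ 5) ⊗ (1 ⊗ 0))) = 3

Expand innermost to outermost. Recall ⊕ takes the minimum of its arguments and ⊗ takes their sum. Working out the expression (((3 ⊕ 10) ⊕ (-3 ⊗ 10)) ⊕ ((6 ⊕ 5) ⊗ (1 ⊗ 0))) gives 3.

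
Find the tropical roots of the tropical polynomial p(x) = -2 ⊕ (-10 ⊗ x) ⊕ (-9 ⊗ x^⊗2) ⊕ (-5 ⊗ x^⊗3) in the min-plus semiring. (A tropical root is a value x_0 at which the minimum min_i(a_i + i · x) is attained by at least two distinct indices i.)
Roots: {-4, -1, 8}

Each tropical root is a break point of the lower envelope of the lines y = a_i + i · x (there are 4 lines, with slopes 0, 1, ..., 3). Only the lines that attain the minimum somewhere contribute to roots; other lines are dominated. Here the surviving (envelope) indices are i = 3, i = 2, i = 1, i = 0.
Intersections between consecutive envelope lines give the roots: for adjacent envelope indices i < j the intersection is x = (a_i − a_j) / (j − i). Reading off the sorted break points: {-4, -1, 8}.
Verification: at each break x_0, at least two indices attain the minimum of min_i(a_i + i · x_0).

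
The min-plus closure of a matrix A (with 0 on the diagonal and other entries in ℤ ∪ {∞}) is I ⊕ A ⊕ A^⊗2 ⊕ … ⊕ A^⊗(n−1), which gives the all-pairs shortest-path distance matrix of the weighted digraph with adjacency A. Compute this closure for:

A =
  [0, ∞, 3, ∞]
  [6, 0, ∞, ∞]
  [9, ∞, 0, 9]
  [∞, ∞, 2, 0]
Closure =
  [0, ∞, 3, 12]
  [6, 0, 9, 18]
  [9, ∞, 0, 9]
  [11, ∞, 2, 0]

This is the Floyd-Warshall all-pairs shortest-path computation. For each intermediate vertex k = 0, 1, …, 3, update dist[i][j] ← min(dist[i][j], dist[i][k] + dist[k][j]). The final matrix gives, for each (i, j), the minimum total weight of any directed path from i to j (possibly empty when i = j).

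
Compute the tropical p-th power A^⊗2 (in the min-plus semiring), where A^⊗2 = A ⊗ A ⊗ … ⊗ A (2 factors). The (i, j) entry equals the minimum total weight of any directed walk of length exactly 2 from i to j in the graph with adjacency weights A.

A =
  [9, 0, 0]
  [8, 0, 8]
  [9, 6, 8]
A^⊗2 =
  [8, 0, 8]
  [8, 0, 8]
  [14, 6, 9]

Each entry (A^⊗2)_ij equals the minimum over all length-2 walks i = v_0 → v_1 → … → v_2 = j of Σ_t A[v_t][v_{t+1}]. For example, for (i, j) = (0, 2) we minimise over 3 possible intermediate vertex sequences; the minimum is 8, attained along the walk 0 → 1 → 2.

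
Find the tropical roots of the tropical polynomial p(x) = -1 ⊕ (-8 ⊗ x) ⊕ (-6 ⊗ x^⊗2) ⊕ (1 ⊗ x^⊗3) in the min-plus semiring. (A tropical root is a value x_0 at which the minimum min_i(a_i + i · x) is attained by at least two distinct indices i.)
Roots: {-7, -2, 7}

Each tropical root is a break point of the lower envelope of the lines y = a_i + i · x (there are 4 lines, with slopes 0, 1, ..., 3). Only the lines that attain the minimum somewhere contribute to roots; other lines are dominated. Here the surviving (envelope) indices are i = 3, i = 2, i = 1, i = 0.
Intersections between consecutive envelope lines give the roots: for adjacent envelope indices i < j the intersection is x = (a_i − a_j) / (j − i). Reading off the sorted break points: {-7, -2, 7}.
Verification: at each break x_0, at least two indices attain the minimum of min_i(a_i + i · x_0).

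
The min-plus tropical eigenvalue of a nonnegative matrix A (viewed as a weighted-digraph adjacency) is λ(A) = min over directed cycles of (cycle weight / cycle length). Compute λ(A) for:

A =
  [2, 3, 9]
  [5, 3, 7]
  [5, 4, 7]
λ(A) = 2

Enumerate directed cycles and compute their means (weight / length). Sample:
  cycle 0 → 0: weight = 2, length = 1, mean = 2/1 ≈ 2.000
  cycle 1 → 1: weight = 3, length = 1, mean = 3/1 ≈ 3.000
  cycle 2 → 2: weight = 7, length = 1, mean = 7/1 ≈ 7.000
  cycle 0 → 1 → 0: weight = 8, length = 2, mean = 8/2 ≈ 4.000
  cycle 0 → 2 → 0: weight = 14, length = 2, mean = 14/2 ≈ 7.000
  cycle 1 → 0 → 1: weight = 8, length = 2, mean = 8/2 ≈ 4.000
Minimum mean = 2.000, attained e.g. along the cycle 0 → 0 with weight 2 and length 1. So λ(A) = 2/1 = 2.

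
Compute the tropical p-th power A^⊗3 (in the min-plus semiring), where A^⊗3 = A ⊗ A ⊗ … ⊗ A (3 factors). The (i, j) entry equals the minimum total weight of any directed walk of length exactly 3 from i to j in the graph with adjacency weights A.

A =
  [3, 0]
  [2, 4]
A^⊗3 =
  [5, 2]
  [4, 5]

Each entry (A^⊗3)_ij equals the minimum over all length-3 walks i = v_0 → v_1 → … → v_3 = j of Σ_t A[v_t][v_{t+1}]. For example, for (i, j) = (0, 1) we minimise over 4 possible intermediate vertex sequences; the minimum is 2, attained along the walk 0 → 1 → 0 → 1.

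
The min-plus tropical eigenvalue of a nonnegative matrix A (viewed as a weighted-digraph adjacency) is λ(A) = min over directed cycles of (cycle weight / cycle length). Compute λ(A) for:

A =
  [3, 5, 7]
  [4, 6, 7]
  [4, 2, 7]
λ(A) = 3

Enumerate directed cycles and compute their means (weight / length). Sample:
  cycle 0 → 0: weight = 3, length = 1, mean = 3/1 ≈ 3.000
  cycle 1 → 1: weight = 6, length = 1, mean = 6/1 ≈ 6.000
  cycle 2 → 2: weight = 7, length = 1, mean = 7/1 ≈ 7.000
  cycle 0 → 1 → 0: weight = 9, length = 2, mean = 9/2 ≈ 4.500
  cycle 0 → 2 → 0: weight = 11, length = 2, mean = 11/2 ≈ 5.500
  cycle 1 → 0 → 1: weight = 9, length = 2, mean = 9/2 ≈ 4.500
Minimum mean = 3.000, attained e.g. along the cycle 0 → 0 with weight 3 and length 1. So λ(A) = 3/1 = 3.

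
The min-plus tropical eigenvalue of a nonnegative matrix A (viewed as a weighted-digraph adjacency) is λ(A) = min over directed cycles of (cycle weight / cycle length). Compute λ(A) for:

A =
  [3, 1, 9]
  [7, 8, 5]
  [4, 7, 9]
λ(A) = 3

Enumerate directed cycles and compute their means (weight / length). Sample:
  cycle 0 → 0: weight = 3, length = 1, mean = 3/1 ≈ 3.000
  cycle 1 → 1: weight = 8, length = 1, mean = 8/1 ≈ 8.000
  cycle 2 → 2: weight = 9, length = 1, mean = 9/1 ≈ 9.000
  cycle 0 → 1 → 0: weight = 8, length = 2, mean = 8/2 ≈ 4.000
  cycle 0 → 2 → 0: weight = 13, length = 2, mean = 13/2 ≈ 6.500
  cycle 1 → 0 → 1: weight = 8, length = 2, mean = 8/2 ≈ 4.000
Minimum mean = 3.000, attained e.g. along the cycle 0 → 0 with weight 3 and length 1. So λ(A) = 3/1 = 3.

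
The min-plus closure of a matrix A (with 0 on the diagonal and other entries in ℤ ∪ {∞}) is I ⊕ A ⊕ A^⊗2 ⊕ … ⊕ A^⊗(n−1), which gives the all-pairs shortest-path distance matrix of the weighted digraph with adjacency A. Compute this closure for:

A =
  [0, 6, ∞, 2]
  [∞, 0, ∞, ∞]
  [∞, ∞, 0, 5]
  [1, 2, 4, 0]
Closure =
  [0, 4, 6, 2]
  [∞, 0, ∞, ∞]
  [6, 7, 0, 5]
  [1, 2, 4, 0]

This is the Floyd-Warshall all-pairs shortest-path computation. For each intermediate vertex k = 0, 1, …, 3, update dist[i][j] ← min(dist[i][j], dist[i][k] + dist[k][j]). The final matrix gives, for each (i, j), the minimum total weight of any directed path from i to j (possibly empty when i = j).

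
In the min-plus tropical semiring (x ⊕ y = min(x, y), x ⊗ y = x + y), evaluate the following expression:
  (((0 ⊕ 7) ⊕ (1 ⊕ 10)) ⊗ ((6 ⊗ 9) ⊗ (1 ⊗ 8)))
(((0 ⊕ 7) ⊕ (1 ⊕ 10)) ⊗ ((6 ⊗ 9) ⊗ (1 ⊗ 8))) = 24

Expand innermost to outermost. Recall ⊕ takes the minimum of its arguments and ⊗ takes their sum. Working out the expression (((0 ⊕ 7) ⊕ (1 ⊕ 10)) ⊗ ((6 ⊗ 9) ⊗ (1 ⊗ 8))) gives 24.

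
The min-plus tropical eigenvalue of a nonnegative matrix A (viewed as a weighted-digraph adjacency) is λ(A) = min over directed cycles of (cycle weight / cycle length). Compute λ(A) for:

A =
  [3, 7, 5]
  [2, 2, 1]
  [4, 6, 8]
λ(A) = 2

Enumerate directed cycles and compute their means (weight / length). Sample:
  cycle 0 → 0: weight = 3, length = 1, mean = 3/1 ≈ 3.000
  cycle 1 → 1: weight = 2, length = 1, mean = 2/1 ≈ 2.000
  cycle 2 → 2: weight = 8, length = 1, mean = 8/1 ≈ 8.000
  cycle 0 → 1 → 0: weight = 9, length = 2, mean = 9/2 ≈ 4.500
  cycle 0 → 2 → 0: weight = 9, length = 2, mean = 9/2 ≈ 4.500
  cycle 1 → 0 → 1: weight = 9, length = 2, mean = 9/2 ≈ 4.500
Minimum mean = 2.000, attained e.g. along the cycle 1 → 1 with weight 2 and length 1. So λ(A) = 2/1 = 2.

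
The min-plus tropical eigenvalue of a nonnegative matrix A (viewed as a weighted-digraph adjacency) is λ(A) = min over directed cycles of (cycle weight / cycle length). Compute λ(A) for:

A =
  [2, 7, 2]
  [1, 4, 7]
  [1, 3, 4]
λ(A) = 3/2

Enumerate directed cycles and compute their means (weight / length). Sample:
  cycle 0 → 0: weight = 2, length = 1, mean = 2/1 ≈ 2.000
  cycle 1 → 1: weight = 4, length = 1, mean = 4/1 ≈ 4.000
  cycle 2 → 2: weight = 4, length = 1, mean = 4/1 ≈ 4.000
  cycle 0 → 1 → 0: weight = 8, length = 2, mean = 8/2 ≈ 4.000
  cycle 0 → 2 → 0: weight = 3, length = 2, mean = 3/2 ≈ 1.500
  cycle 1 → 0 → 1: weight = 8, length = 2, mean = 8/2 ≈ 4.000
Minimum mean = 1.500, attained e.g. along the cycle 0 → 2 → 0 with weight 3 and length 2. So λ(A) = 3/2 = 3/2.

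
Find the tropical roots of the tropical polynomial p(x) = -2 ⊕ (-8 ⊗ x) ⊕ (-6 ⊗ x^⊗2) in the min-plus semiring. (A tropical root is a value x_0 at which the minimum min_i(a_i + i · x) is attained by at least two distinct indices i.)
Roots: {-2, 6}

Each tropical root is a break point of the lower envelope of the lines y = a_i + i · x (there are 3 lines, with slopes 0, 1, ..., 2). Only the lines that attain the minimum somewhere contribute to roots; other lines are dominated. Here the surviving (envelope) indices are i = 2, i = 1, i = 0.
Intersections between consecutive envelope lines give the roots: for adjacent envelope indices i < j the intersection is x = (a_i − a_j) / (j − i). Reading off the sorted break points: {-2, 6}.
Verification: at each break x_0, at least two indices attain the minimum of min_i(a_i + i · x_0).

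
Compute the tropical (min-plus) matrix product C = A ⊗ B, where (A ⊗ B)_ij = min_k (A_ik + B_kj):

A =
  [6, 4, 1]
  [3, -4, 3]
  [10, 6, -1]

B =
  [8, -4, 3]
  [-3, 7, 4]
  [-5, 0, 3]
A ⊗ B =
  [-4, 1, 4]
  [-7, -1, 0]
  [-6, -1, 2]

Apply the min-plus product entry-by-entry:
  C[0][0] = min over k of (A[0][0] + B[0][0] = 6 + 8 = 14, A[0][1] + B[1][0] = 4 + -3 = 1, A[0][2] + B[2][0] = 1 + -5 = -4) = -4 (attained at k = 2)
  C[0][1] = min over k of (A[0][0] + B[0][1] = 6 + -4 = 2, A[0][1] + B[1][1] = 4 + 7 = 11, A[0][2] + B[2][1] = 1 + 0 = 1) = 1 (attained at k = 2)
  C[0][2] = min over k of (A[0][0] + B[0][2] = 6 + 3 = 9, A[0][1] + B[1][2] = 4 + 4 = 8, A[0][2] + B[2][2] = 1 + 3 = 4) = 4 (attained at k = 2)
  C[1][0] = min over k of (A[1][0] + B[0][0] = 3 + 8 = 11, A[1][1] + B[1][0] = -4 + -3 = -7, A[1][2] + B[2][0] = 3 + -5 = -2) = -7 (attained at k = 1)
  C[1][1] = min over k of (A[1][0] + B[0][1] = 3 + -4 = -1, A[1][1] + B[1][1] = -4 + 7 = 3, A[1][2] + B[2][1] = 3 + 0 = 3) = -1 (attained at k = 0)
  C[1][2] = min over k of (A[1][0] + B[0][2] = 3 + 3 = 6, A[1][1] + B[1][2] = -4 + 4 = 0, A[1][2] + B[2][2] = 3 + 3 = 6) = 0 (attained at k = 1)
  C[2][0] = min over k of (A[2][0] + B[0][0] = 10 + 8 = 18, A[2][1] + B[1][0] = 6 + -3 = 3, A[2][2] + B[2][0] = -1 + -5 = -6) = -6 (attained at k = 2)
  C[2][1] = min over k of (A[2][0] + B[0][1] = 10 + -4 = 6, A[2][1] + B[1][1] = 6 + 7 = 13, A[2][2] + B[2][1] = -1 + 0 = -1) = -1 (attained at k = 2)
  C[2][2] = min over k of (A[2][0] + B[0][2] = 10 + 3 = 13, A[2][1] + B[1][2] = 6 + 4 = 10, A[2][2] + B[2][2] = -1 + 3 = 2) = 2 (attained at k = 2)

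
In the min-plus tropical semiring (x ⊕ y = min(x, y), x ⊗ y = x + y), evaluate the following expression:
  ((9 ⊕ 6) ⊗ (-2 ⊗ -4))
((9 ⊕ 6) ⊗ (-2 ⊗ -4)) = 0

Expand innermost to outermost. Recall ⊕ takes the minimum of its arguments and ⊗ takes their sum. Working out the expression ((9 ⊕ 6) ⊗ (-2 ⊗ -4)) gives 0.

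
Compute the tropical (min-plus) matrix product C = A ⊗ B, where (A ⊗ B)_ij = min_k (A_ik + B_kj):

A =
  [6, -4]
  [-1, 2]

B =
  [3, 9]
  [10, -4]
A ⊗ B =
  [6, -8]
  [2, -2]

Apply the min-plus product entry-by-entry:
  C[0][0] = min over k of (A[0][0] + B[0][0] = 6 + 3 = 9, A[0][1] + B[1][0] = -4 + 10 = 6) = 6 (attained at k = 1)
  C[0][1] = min over k of (A[0][0] + B[0][1] = 6 + 9 = 15, A[0][1] + B[1][1] = -4 + -4 = -8) = -8 (attained at k = 1)
  C[1][0] = min over k of (A[1][0] + B[0][0] = -1 + 3 = 2, A[1][1] + B[1][0] = 2 + 10 = 12) = 2 (attained at k = 0)
  C[1][1] = min over k of (A[1][0] + B[0][1] = -1 + 9 = 8, A[1][1] + B[1][1] = 2 + -4 = -2) = -2 (attained at k = 1)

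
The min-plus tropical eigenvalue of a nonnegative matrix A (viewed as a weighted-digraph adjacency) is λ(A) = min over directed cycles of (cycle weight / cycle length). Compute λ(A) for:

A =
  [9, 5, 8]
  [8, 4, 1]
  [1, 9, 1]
λ(A) = 1

Enumerate directed cycles and compute their means (weight / length). Sample:
  cycle 0 → 0: weight = 9, length = 1, mean = 9/1 ≈ 9.000
  cycle 1 → 1: weight = 4, length = 1, mean = 4/1 ≈ 4.000
  cycle 2 → 2: weight = 1, length = 1, mean = 1/1 ≈ 1.000
  cycle 0 → 1 → 0: weight = 13, length = 2, mean = 13/2 ≈ 6.500
  cycle 0 → 2 → 0: weight = 9, length = 2, mean = 9/2 ≈ 4.500
  cycle 1 → 0 → 1: weight = 13, length = 2, mean = 13/2 ≈ 6.500
Minimum mean = 1.000, attained e.g. along the cycle 2 → 2 with weight 1 and length 1. So λ(A) = 1/1 = 1.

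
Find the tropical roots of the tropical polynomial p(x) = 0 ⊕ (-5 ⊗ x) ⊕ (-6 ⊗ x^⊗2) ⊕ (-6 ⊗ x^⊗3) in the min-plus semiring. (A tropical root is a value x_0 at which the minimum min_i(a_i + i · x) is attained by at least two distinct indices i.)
Roots: {0, 1, 5}

Each tropical root is a break point of the lower envelope of the lines y = a_i + i · x (there are 4 lines, with slopes 0, 1, ..., 3). Only the lines that attain the minimum somewhere contribute to roots; other lines are dominated. Here the surviving (envelope) indices are i = 3, i = 2, i = 1, i = 0.
Intersections between consecutive envelope lines give the roots: for adjacent envelope indices i < j the intersection is x = (a_i − a_j) / (j − i). Reading off the sorted break points: {0, 1, 5}.
Verification: at each break x_0, at least two indices attain the minimum of min_i(a_i + i · x_0).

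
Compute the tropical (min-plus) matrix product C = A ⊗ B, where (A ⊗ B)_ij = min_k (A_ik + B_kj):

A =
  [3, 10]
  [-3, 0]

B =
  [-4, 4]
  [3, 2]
A ⊗ B =
  [-1, 7]
  [-7, 1]

Apply the min-plus product entry-by-entry:
  C[0][0] = min over k of (A[0][0] + B[0][0] = 3 + -4 = -1, A[0][1] + B[1][0] = 10 + 3 = 13) = -1 (attained at k = 0)
  C[0][1] = min over k of (A[0][0] + B[0][1] = 3 + 4 = 7, A[0][1] + B[1][1] = 10 + 2 = 12) = 7 (attained at k = 0)
  C[1][0] = min over k of (A[1][0] + B[0][0] = -3 + -4 = -7, A[1][1] + B[1][0] = 0 + 3 = 3) = -7 (attained at k = 0)
  C[1][1] = min over k of (A[1][0] + B[0][1] = -3 + 4 = 1, A[1][1] + B[1][1] = 0 + 2 = 2) = 1 (attained at k = 0)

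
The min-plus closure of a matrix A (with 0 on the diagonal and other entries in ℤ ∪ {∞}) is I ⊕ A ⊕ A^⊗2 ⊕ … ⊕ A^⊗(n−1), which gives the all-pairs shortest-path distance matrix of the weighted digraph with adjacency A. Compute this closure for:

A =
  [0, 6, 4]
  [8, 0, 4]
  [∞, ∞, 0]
Closure =
  [0, 6, 4]
  [8, 0, 4]
  [∞, ∞, 0]

This is the Floyd-Warshall all-pairs shortest-path computation. For each intermediate vertex k = 0, 1, …, 2, update dist[i][j] ← min(dist[i][j], dist[i][k] + dist[k][j]). The final matrix gives, for each (i, j), the minimum total weight of any directed path from i to j (possibly empty when i = j).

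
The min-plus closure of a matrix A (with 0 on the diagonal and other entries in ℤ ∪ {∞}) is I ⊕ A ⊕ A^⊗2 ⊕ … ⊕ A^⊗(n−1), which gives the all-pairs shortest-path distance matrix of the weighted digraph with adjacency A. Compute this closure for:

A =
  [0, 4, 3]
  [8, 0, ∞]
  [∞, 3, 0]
Closure =
  [0, 4, 3]
  [8, 0, 11]
  [11, 3, 0]

This is the Floyd-Warshall all-pairs shortest-path computation. For each intermediate vertex k = 0, 1, …, 2, update dist[i][j] ← min(dist[i][j], dist[i][k] + dist[k][j]). The final matrix gives, for each (i, j), the minimum total weight of any directed path from i to j (possibly empty when i = j).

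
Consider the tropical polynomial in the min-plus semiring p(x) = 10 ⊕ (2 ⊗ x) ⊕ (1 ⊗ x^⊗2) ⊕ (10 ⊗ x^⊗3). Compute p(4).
p(4) = 6

A tropical monomial a ⊗ x^⊗i evaluates to a + i · x. Evaluating each term at x = 4:
  Term 0 contributes 10 + 0 · 4 = 10
  Term 1 contributes 2 + 1 · 4 = 6
  Term 2 contributes 1 + 2 · 4 = 9
  Term 3 contributes 10 + 3 · 4 = 22
p(4) = ⊕ of these = min[10, 6, 9, 22] = 6.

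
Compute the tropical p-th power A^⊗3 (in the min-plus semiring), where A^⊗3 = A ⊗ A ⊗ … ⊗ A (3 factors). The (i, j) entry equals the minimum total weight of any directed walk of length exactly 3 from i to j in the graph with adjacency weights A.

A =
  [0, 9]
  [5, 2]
A^⊗3 =
  [0, 9]
  [5, 6]

Each entry (A^⊗3)_ij equals the minimum over all length-3 walks i = v_0 → v_1 → … → v_3 = j of Σ_t A[v_t][v_{t+1}]. For example, for (i, j) = (0, 1) we minimise over 4 possible intermediate vertex sequences; the minimum is 9, attained along the walk 0 → 0 → 0 → 1.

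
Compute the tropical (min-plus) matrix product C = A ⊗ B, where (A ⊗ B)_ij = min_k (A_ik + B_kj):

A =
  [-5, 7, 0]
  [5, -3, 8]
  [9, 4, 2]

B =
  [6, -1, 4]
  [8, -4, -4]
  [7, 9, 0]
A ⊗ B =
  [1, -6, -1]
  [5, -7, -7]
  [9, 0, 0]

Apply the min-plus product entry-by-entry:
  C[0][0] = min over k of (A[0][0] + B[0][0] = -5 + 6 = 1, A[0][1] + B[1][0] = 7 + 8 = 15, A[0][2] + B[2][0] = 0 + 7 = 7) = 1 (attained at k = 0)
  C[0][1] = min over k of (A[0][0] + B[0][1] = -5 + -1 = -6, A[0][1] + B[1][1] = 7 + -4 = 3, A[0][2] + B[2][1] = 0 + 9 = 9) = -6 (attained at k = 0)
  C[0][2] = min over k of (A[0][0] + B[0][2] = -5 + 4 = -1, A[0][1] + B[1][2] = 7 + -4 = 3, A[0][2] + B[2][2] = 0 + 0 = 0) = -1 (attained at k = 0)
  C[1][0] = min over k of (A[1][0] + B[0][0] = 5 + 6 = 11, A[1][1] + B[1][0] = -3 + 8 = 5, A[1][2] + B[2][0] = 8 + 7 = 15) = 5 (attained at k = 1)
  C[1][1] = min over k of (A[1][0] + B[0][1] = 5 + -1 = 4, A[1][1] + B[1][1] = -3 + -4 = -7, A[1][2] + B[2][1] = 8 + 9 = 17) = -7 (attained at k = 1)
  C[1][2] = min over k of (A[1][0] + B[0][2] = 5 + 4 = 9, A[1][1] + B[1][2] = -3 + -4 = -7, A[1][2] + B[2][2] = 8 + 0 = 8) = -7 (attained at k = 1)
  C[2][0] = min over k of (A[2][0] + B[0][0] = 9 + 6 = 15, A[2][1] + B[1][0] = 4 + 8 = 12, A[2][2] + B[2][0] = 2 + 7 = 9) = 9 (attained at k = 2)
  C[2][1] = min over k of (A[2][0] + B[0][1] = 9 + -1 = 8, A[2][1] + B[1][1] = 4 + -4 = 0, A[2][2] + B[2][1] = 2 + 9 = 11) = 0 (attained at k = 1)
  C[2][2] = min over k of (A[2][0] + B[0][2] = 9 + 4 = 13, A[2][1] + B[1][2] = 4 + -4 = 0, A[2][2] + B[2][2] = 2 + 0 = 2) = 0 (attained at k = 1)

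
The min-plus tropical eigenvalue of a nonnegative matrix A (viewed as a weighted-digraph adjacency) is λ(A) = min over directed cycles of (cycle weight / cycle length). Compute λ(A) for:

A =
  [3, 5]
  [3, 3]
λ(A) = 3

Enumerate directed cycles and compute their means (weight / length). Sample:
  cycle 0 → 0: weight = 3, length = 1, mean = 3/1 ≈ 3.000
  cycle 1 → 1: weight = 3, length = 1, mean = 3/1 ≈ 3.000
  cycle 0 → 1 → 0: weight = 8, length = 2, mean = 8/2 ≈ 4.000
  cycle 1 → 0 → 1: weight = 8, length = 2, mean = 8/2 ≈ 4.000
Minimum mean = 3.000, attained e.g. along the cycle 0 → 0 with weight 3 and length 1. So λ(A) = 3/1 = 3.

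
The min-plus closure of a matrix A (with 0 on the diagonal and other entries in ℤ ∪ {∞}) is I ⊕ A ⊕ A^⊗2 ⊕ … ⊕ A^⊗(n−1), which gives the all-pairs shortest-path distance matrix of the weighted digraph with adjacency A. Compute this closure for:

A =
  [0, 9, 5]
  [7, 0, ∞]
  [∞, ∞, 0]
Closure =
  [0, 9, 5]
  [7, 0, 12]
  [∞, ∞, 0]

This is the Floyd-Warshall all-pairs shortest-path computation. For each intermediate vertex k = 0, 1, …, 2, update dist[i][j] ← min(dist[i][j], dist[i][k] + dist[k][j]). The final matrix gives, for each (i, j), the minimum total weight of any directed path from i to j (possibly empty when i = j).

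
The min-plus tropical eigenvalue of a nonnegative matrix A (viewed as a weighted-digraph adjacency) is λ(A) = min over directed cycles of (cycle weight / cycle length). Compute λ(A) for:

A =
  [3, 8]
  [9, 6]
λ(A) = 3

Enumerate directed cycles and compute their means (weight / length). Sample:
  cycle 0 → 0: weight = 3, length = 1, mean = 3/1 ≈ 3.000
  cycle 1 → 1: weight = 6, length = 1, mean = 6/1 ≈ 6.000
  cycle 0 → 1 → 0: weight = 17, length = 2, mean = 17/2 ≈ 8.500
  cycle 1 → 0 → 1: weight = 17, length = 2, mean = 17/2 ≈ 8.500
Minimum mean = 3.000, attained e.g. along the cycle 0 → 0 with weight 3 and length 1. So λ(A) = 3/1 = 3.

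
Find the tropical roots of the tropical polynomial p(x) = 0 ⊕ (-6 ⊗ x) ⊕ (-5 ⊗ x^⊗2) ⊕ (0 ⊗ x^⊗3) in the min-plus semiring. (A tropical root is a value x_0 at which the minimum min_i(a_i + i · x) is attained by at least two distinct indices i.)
Roots: {-5, -1, 6}

Each tropical root is a break point of the lower envelope of the lines y = a_i + i · x (there are 4 lines, with slopes 0, 1, ..., 3). Only the lines that attain the minimum somewhere contribute to roots; other lines are dominated. Here the surviving (envelope) indices are i = 3, i = 2, i = 1, i = 0.
Intersections between consecutive envelope lines give the roots: for adjacent envelope indices i < j the intersection is x = (a_i − a_j) / (j − i). Reading off the sorted break points: {-5, -1, 6}.
Verification: at each break x_0, at least two indices attain the minimum of min_i(a_i + i · x_0).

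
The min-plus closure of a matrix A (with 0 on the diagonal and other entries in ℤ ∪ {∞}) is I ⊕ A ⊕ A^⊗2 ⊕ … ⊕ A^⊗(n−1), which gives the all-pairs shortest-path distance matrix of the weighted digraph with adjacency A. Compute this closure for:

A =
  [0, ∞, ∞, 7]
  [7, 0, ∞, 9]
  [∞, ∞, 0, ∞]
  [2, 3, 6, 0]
Closure =
  [0, 10, 13, 7]
  [7, 0, 15, 9]
  [∞, ∞, 0, ∞]
  [2, 3, 6, 0]

This is the Floyd-Warshall all-pairs shortest-path computation. For each intermediate vertex k = 0, 1, …, 3, update dist[i][j] ← min(dist[i][j], dist[i][k] + dist[k][j]). The final matrix gives, for each (i, j), the minimum total weight of any directed path from i to j (possibly empty when i = j).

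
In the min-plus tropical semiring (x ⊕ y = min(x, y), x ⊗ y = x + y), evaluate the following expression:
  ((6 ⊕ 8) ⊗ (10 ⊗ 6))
((6 ⊕ 8) ⊗ (10 ⊗ 6)) = 22

Expand innermost to outermost. Recall ⊕ takes the minimum of its arguments and ⊗ takes their sum. Working out the expression ((6 ⊕ 8) ⊗ (10 ⊗ 6)) gives 22.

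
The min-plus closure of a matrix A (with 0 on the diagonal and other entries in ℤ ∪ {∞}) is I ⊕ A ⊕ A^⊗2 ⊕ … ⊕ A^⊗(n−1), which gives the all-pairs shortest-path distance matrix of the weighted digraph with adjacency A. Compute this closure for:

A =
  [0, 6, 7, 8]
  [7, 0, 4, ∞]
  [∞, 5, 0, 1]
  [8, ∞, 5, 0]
Closure =
  [0, 6, 7, 8]
  [7, 0, 4, 5]
  [9, 5, 0, 1]
  [8, 10, 5, 0]

This is the Floyd-Warshall all-pairs shortest-path computation. For each intermediate vertex k = 0, 1, …, 3, update dist[i][j] ← min(dist[i][j], dist[i][k] + dist[k][j]). The final matrix gives, for each (i, j), the minimum total weight of any directed path from i to j (possibly empty when i = j).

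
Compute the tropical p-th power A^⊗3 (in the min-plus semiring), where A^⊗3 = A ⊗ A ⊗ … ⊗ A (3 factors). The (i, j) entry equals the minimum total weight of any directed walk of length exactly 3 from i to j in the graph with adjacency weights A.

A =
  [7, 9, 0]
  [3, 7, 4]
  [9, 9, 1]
A^⊗3 =
  [10, 10, 2]
  [12, 12, 4]
  [11, 11, 3]

Each entry (A^⊗3)_ij equals the minimum over all length-3 walks i = v_0 → v_1 → … → v_3 = j of Σ_t A[v_t][v_{t+1}]. For example, for (i, j) = (0, 2) we minimise over 9 possible intermediate vertex sequences; the minimum is 2, attained along the walk 0 → 2 → 2 → 2.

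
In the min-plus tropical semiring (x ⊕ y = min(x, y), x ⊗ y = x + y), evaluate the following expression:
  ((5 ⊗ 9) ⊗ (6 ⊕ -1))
((5 ⊗ 9) ⊗ (6 ⊕ -1)) = 13

Expand innermost to outermost. Recall ⊕ takes the minimum of its arguments and ⊗ takes their sum. Working out the expression ((5 ⊗ 9) ⊗ (6 ⊕ -1)) gives 13.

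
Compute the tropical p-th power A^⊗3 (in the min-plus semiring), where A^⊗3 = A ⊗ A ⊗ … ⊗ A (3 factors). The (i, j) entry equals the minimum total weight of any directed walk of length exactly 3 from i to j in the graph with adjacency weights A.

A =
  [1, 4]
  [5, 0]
A^⊗3 =
  [3, 4]
  [5, 0]

Each entry (A^⊗3)_ij equals the minimum over all length-3 walks i = v_0 → v_1 → … → v_3 = j of Σ_t A[v_t][v_{t+1}]. For example, for (i, j) = (0, 1) we minimise over 4 possible intermediate vertex sequences; the minimum is 4, attained along the walk 0 → 1 → 1 → 1.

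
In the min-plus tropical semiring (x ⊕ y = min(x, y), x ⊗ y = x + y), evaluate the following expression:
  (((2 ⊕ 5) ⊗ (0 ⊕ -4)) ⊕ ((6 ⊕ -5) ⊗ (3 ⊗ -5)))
(((2 ⊕ 5) ⊗ (0 ⊕ -4)) ⊕ ((6 ⊕ -5) ⊗ (3 ⊗ -5))) = -7

Expand innermost to outermost. Recall ⊕ takes the minimum of its arguments and ⊗ takes their sum. Working out the expression (((2 ⊕ 5) ⊗ (0 ⊕ -4)) ⊕ ((6 ⊕ -5) ⊗ (3 ⊗ -5))) gives -7.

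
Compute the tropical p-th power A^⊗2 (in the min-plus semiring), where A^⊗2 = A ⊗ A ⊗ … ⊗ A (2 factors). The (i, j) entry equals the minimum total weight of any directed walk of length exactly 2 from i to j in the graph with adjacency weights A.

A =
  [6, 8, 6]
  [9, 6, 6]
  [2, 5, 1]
A^⊗2 =
  [8, 11, 7]
  [8, 11, 7]
  [3, 6, 2]

Each entry (A^⊗2)_ij equals the minimum over all length-2 walks i = v_0 → v_1 → … → v_2 = j of Σ_t A[v_t][v_{t+1}]. For example, for (i, j) = (0, 2) we minimise over 3 possible intermediate vertex sequences; the minimum is 7, attained along the walk 0 → 2 → 2.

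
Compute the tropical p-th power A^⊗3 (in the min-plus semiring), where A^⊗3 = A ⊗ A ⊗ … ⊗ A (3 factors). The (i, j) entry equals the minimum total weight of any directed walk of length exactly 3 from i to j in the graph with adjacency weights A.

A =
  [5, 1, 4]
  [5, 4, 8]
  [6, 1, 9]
A^⊗3 =
  [10, 7, 10]
  [11, 10, 13]
  [10, 7, 10]

Each entry (A^⊗3)_ij equals the minimum over all length-3 walks i = v_0 → v_1 → … → v_3 = j of Σ_t A[v_t][v_{t+1}]. For example, for (i, j) = (0, 2) we minimise over 9 possible intermediate vertex sequences; the minimum is 10, attained along the walk 0 → 1 → 0 → 2.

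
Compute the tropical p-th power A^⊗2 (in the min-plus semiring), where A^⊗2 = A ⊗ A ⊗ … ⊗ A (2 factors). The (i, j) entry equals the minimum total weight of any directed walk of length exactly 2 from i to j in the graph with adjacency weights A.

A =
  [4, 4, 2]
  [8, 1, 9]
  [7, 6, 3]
A^⊗2 =
  [8, 5, 5]
  [9, 2, 10]
  [10, 7, 6]

Each entry (A^⊗2)_ij equals the minimum over all length-2 walks i = v_0 → v_1 → … → v_2 = j of Σ_t A[v_t][v_{t+1}]. For example, for (i, j) = (0, 2) we minimise over 3 possible intermediate vertex sequences; the minimum is 5, attained along the walk 0 → 2 → 2.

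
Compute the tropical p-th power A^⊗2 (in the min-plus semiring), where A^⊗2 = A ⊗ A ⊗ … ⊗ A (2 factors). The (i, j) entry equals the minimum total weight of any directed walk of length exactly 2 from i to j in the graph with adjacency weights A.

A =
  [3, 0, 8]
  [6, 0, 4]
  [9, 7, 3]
A^⊗2 =
  [6, 0, 4]
  [6, 0, 4]
  [12, 7, 6]

Each entry (A^⊗2)_ij equals the minimum over all length-2 walks i = v_0 → v_1 → … → v_2 = j of Σ_t A[v_t][v_{t+1}]. For example, for (i, j) = (0, 2) we minimise over 3 possible intermediate vertex sequences; the minimum is 4, attained along the walk 0 → 1 → 2.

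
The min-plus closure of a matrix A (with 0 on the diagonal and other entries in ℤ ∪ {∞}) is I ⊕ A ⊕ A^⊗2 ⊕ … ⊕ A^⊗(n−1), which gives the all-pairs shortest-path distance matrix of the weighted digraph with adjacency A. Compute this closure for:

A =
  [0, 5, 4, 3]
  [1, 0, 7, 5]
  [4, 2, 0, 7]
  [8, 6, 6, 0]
Closure =
  [0, 5, 4, 3]
  [1, 0, 5, 4]
  [3, 2, 0, 6]
  [7, 6, 6, 0]

This is the Floyd-Warshall all-pairs shortest-path computation. For each intermediate vertex k = 0, 1, …, 3, update dist[i][j] ← min(dist[i][j], dist[i][k] + dist[k][j]). The final matrix gives, for each (i, j), the minimum total weight of any directed path from i to j (possibly empty when i = j).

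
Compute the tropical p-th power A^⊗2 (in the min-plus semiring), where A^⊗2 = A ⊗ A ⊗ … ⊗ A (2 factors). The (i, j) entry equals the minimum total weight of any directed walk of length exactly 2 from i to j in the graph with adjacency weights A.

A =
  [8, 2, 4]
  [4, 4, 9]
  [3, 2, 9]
A^⊗2 =
  [6, 6, 11]
  [8, 6, 8]
  [6, 5, 7]

Each entry (A^⊗2)_ij equals the minimum over all length-2 walks i = v_0 → v_1 → … → v_2 = j of Σ_t A[v_t][v_{t+1}]. For example, for (i, j) = (0, 2) we minimise over 3 possible intermediate vertex sequences; the minimum is 11, attained along the walk 0 → 1 → 2.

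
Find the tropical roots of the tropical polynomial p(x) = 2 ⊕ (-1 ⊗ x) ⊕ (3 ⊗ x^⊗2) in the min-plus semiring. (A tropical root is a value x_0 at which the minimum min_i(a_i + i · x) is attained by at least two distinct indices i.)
Roots: {-4, 3}

Each tropical root is a break point of the lower envelope of the lines y = a_i + i · x (there are 3 lines, with slopes 0, 1, ..., 2). Only the lines that attain the minimum somewhere contribute to roots; other lines are dominated. Here the surviving (envelope) indices are i = 2, i = 1, i = 0.
Intersections between consecutive envelope lines give the roots: for adjacent envelope indices i < j the intersection is x = (a_i − a_j) / (j − i). Reading off the sorted break points: {-4, 3}.
Verification: at each break x_0, at least two indices attain the minimum of min_i(a_i + i · x_0).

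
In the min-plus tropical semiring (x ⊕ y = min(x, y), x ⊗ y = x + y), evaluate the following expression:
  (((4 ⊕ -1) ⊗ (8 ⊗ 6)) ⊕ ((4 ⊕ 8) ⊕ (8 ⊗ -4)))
(((4 ⊕ -1) ⊗ (8 ⊗ 6)) ⊕ ((4 ⊕ 8) ⊕ (8 ⊗ -4))) = 4

Expand innermost to outermost. Recall ⊕ takes the minimum of its arguments and ⊗ takes their sum. Working out the expression (((4 ⊕ -1) ⊗ (8 ⊗ 6)) ⊕ ((4 ⊕ 8) ⊕ (8 ⊗ -4))) gives 4.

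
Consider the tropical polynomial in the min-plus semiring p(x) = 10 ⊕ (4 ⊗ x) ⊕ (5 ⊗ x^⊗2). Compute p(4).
p(4) = 8

A tropical monomial a ⊗ x^⊗i evaluates to a + i · x. Evaluating each term at x = 4:
  Term 0 contributes 10 + 0 · 4 = 10
  Term 1 contributes 4 + 1 · 4 = 8
  Term 2 contributes 5 + 2 · 4 = 13
p(4) = ⊕ of these = min[10, 8, 13] = 8.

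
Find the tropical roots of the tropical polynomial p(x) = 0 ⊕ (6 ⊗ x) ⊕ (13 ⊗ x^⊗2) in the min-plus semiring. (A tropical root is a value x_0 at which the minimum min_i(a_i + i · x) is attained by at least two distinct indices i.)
Roots: {-7, -6}

Each tropical root is a break point of the lower envelope of the lines y = a_i + i · x (there are 3 lines, with slopes 0, 1, ..., 2). Only the lines that attain the minimum somewhere contribute to roots; other lines are dominated. Here the surviving (envelope) indices are i = 2, i = 1, i = 0.
Intersections between consecutive envelope lines give the roots: for adjacent envelope indices i < j the intersection is x = (a_i − a_j) / (j − i). Reading off the sorted break points: {-7, -6}.
Verification: at each break x_0, at least two indices attain the minimum of min_i(a_i + i · x_0).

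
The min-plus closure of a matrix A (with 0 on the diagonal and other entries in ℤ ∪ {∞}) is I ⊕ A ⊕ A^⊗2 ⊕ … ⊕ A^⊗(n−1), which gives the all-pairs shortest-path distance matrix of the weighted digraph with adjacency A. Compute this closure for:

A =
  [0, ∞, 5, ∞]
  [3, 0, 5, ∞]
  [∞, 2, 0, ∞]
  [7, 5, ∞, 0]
Closure =
  [0, 7, 5, ∞]
  [3, 0, 5, ∞]
  [5, 2, 0, ∞]
  [7, 5, 10, 0]

This is the Floyd-Warshall all-pairs shortest-path computation. For each intermediate vertex k = 0, 1, …, 3, update dist[i][j] ← min(dist[i][j], dist[i][k] + dist[k][j]). The final matrix gives, for each (i, j), the minimum total weight of any directed path from i to j (possibly empty when i = j).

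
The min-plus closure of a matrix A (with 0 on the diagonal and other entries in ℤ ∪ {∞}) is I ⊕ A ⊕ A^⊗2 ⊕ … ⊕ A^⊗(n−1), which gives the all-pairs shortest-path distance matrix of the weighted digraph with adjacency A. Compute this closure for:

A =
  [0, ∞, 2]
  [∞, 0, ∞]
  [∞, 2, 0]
Closure =
  [0, 4, 2]
  [∞, 0, ∞]
  [∞, 2, 0]

This is the Floyd-Warshall all-pairs shortest-path computation. For each intermediate vertex k = 0, 1, …, 2, update dist[i][j] ← min(dist[i][j], dist[i][k] + dist[k][j]). The final matrix gives, for each (i, j), the minimum total weight of any directed path from i to j (possibly empty when i = j).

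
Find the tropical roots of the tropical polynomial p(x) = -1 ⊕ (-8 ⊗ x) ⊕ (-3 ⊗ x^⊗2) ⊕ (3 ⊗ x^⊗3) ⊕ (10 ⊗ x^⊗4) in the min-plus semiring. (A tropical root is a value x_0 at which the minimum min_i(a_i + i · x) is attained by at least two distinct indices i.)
Roots: {-7, -6, -5, 7}

Each tropical root is a break point of the lower envelope of the lines y = a_i + i · x (there are 5 lines, with slopes 0, 1, ..., 4). Only the lines that attain the minimum somewhere contribute to roots; other lines are dominated. Here the surviving (envelope) indices are i = 4, i = 3, i = 2, i = 1, i = 0.
Intersections between consecutive envelope lines give the roots: for adjacent envelope indices i < j the intersection is x = (a_i − a_j) / (j − i). Reading off the sorted break points: {-7, -6, -5, 7}.
Verification: at each break x_0, at least two indices attain the minimum of min_i(a_i + i · x_0).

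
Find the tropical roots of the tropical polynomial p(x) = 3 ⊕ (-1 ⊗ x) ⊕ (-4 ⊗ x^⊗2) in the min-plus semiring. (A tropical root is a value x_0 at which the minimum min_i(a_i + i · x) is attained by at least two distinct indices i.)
Roots: {3, 4}

Each tropical root is a break point of the lower envelope of the lines y = a_i + i · x (there are 3 lines, with slopes 0, 1, ..., 2). Only the lines that attain the minimum somewhere contribute to roots; other lines are dominated. Here the surviving (envelope) indices are i = 2, i = 1, i = 0.
Intersections between consecutive envelope lines give the roots: for adjacent envelope indices i < j the intersection is x = (a_i − a_j) / (j − i). Reading off the sorted break points: {3, 4}.
Verification: at each break x_0, at least two indices attain the minimum of min_i(a_i + i · x_0).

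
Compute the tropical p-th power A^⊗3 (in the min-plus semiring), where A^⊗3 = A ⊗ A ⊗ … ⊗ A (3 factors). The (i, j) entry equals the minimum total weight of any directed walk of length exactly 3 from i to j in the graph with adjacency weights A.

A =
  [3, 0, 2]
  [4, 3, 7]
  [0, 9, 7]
A^⊗3 =
  [5, 2, 4]
  [6, 7, 9]
  [2, 3, 5]

Each entry (A^⊗3)_ij equals the minimum over all length-3 walks i = v_0 → v_1 → … → v_3 = j of Σ_t A[v_t][v_{t+1}]. For example, for (i, j) = (0, 2) we minimise over 9 possible intermediate vertex sequences; the minimum is 4, attained along the walk 0 → 2 → 0 → 2.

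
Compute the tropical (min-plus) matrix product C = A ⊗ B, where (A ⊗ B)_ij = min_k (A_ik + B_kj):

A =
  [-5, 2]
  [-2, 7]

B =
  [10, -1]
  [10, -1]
A ⊗ B =
  [5, -6]
  [8, -3]

Apply the min-plus product entry-by-entry:
  C[0][0] = min over k of (A[0][0] + B[0][0] = -5 + 10 = 5, A[0][1] + B[1][0] = 2 + 10 = 12) = 5 (attained at k = 0)
  C[0][1] = min over k of (A[0][0] + B[0][1] = -5 + -1 = -6, A[0][1] + B[1][1] = 2 + -1 = 1) = -6 (attained at k = 0)
  C[1][0] = min over k of (A[1][0] + B[0][0] = -2 + 10 = 8, A[1][1] + B[1][0] = 7 + 10 = 17) = 8 (attained at k = 0)
  C[1][1] = min over k of (A[1][0] + B[0][1] = -2 + -1 = -3, A[1][1] + B[1][1] = 7 + -1 = 6) = -3 (attained at k = 0)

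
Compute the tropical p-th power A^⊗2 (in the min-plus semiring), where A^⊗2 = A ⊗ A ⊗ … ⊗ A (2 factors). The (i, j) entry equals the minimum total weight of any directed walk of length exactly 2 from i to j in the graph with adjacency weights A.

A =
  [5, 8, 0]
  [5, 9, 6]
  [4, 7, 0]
A^⊗2 =
  [4, 7, 0]
  [10, 13, 5]
  [4, 7, 0]

Each entry (A^⊗2)_ij equals the minimum over all length-2 walks i = v_0 → v_1 → … → v_2 = j of Σ_t A[v_t][v_{t+1}]. For example, for (i, j) = (0, 2) we minimise over 3 possible intermediate vertex sequences; the minimum is 0, attained along the walk 0 → 2 → 2.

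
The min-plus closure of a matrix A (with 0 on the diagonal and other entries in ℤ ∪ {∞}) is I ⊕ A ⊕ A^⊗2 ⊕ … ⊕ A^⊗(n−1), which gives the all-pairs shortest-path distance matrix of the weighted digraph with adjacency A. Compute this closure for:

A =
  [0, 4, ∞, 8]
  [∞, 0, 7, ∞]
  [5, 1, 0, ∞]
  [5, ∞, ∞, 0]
Closure =
  [0, 4, 11, 8]
  [12, 0, 7, 20]
  [5, 1, 0, 13]
  [5, 9, 16, 0]

This is the Floyd-Warshall all-pairs shortest-path computation. For each intermediate vertex k = 0, 1, …, 3, update dist[i][j] ← min(dist[i][j], dist[i][k] + dist[k][j]). The final matrix gives, for each (i, j), the minimum total weight of any directed path from i to j (possibly empty when i = j).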